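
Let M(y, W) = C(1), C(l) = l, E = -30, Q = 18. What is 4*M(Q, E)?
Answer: 4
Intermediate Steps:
M(y, W) = 1
4*M(Q, E) = 4*1 = 4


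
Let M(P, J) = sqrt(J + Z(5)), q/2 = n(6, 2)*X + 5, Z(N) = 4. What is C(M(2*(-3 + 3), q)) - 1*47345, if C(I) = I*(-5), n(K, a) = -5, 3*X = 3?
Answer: -47355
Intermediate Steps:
X = 1 (X = (1/3)*3 = 1)
q = 0 (q = 2*(-5*1 + 5) = 2*(-5 + 5) = 2*0 = 0)
M(P, J) = sqrt(4 + J) (M(P, J) = sqrt(J + 4) = sqrt(4 + J))
C(I) = -5*I
C(M(2*(-3 + 3), q)) - 1*47345 = -5*sqrt(4 + 0) - 1*47345 = -5*sqrt(4) - 47345 = -5*2 - 47345 = -10 - 47345 = -47355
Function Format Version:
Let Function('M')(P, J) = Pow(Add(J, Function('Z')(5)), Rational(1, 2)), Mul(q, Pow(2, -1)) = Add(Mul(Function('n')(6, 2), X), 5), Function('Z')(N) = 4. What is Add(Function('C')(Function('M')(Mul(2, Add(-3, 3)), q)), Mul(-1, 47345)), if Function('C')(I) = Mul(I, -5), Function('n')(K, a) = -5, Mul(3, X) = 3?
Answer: -47355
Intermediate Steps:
X = 1 (X = Mul(Rational(1, 3), 3) = 1)
q = 0 (q = Mul(2, Add(Mul(-5, 1), 5)) = Mul(2, Add(-5, 5)) = Mul(2, 0) = 0)
Function('M')(P, J) = Pow(Add(4, J), Rational(1, 2)) (Function('M')(P, J) = Pow(Add(J, 4), Rational(1, 2)) = Pow(Add(4, J), Rational(1, 2)))
Function('C')(I) = Mul(-5, I)
Add(Function('C')(Function('M')(Mul(2, Add(-3, 3)), q)), Mul(-1, 47345)) = Add(Mul(-5, Pow(Add(4, 0), Rational(1, 2))), Mul(-1, 47345)) = Add(Mul(-5, Pow(4, Rational(1, 2))), -47345) = Add(Mul(-5, 2), -47345) = Add(-10, -47345) = -47355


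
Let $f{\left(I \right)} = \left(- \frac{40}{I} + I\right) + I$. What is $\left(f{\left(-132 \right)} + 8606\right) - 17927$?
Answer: $- \frac{316295}{33} \approx -9584.7$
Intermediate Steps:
$f{\left(I \right)} = - \frac{40}{I} + 2 I$ ($f{\left(I \right)} = \left(I - \frac{40}{I}\right) + I = - \frac{40}{I} + 2 I$)
$\left(f{\left(-132 \right)} + 8606\right) - 17927 = \left(\left(- \frac{40}{-132} + 2 \left(-132\right)\right) + 8606\right) - 17927 = \left(\left(\left(-40\right) \left(- \frac{1}{132}\right) - 264\right) + 8606\right) - 17927 = \left(\left(\frac{10}{33} - 264\right) + 8606\right) - 17927 = \left(- \frac{8702}{33} + 8606\right) - 17927 = \frac{275296}{33} - 17927 = - \frac{316295}{33}$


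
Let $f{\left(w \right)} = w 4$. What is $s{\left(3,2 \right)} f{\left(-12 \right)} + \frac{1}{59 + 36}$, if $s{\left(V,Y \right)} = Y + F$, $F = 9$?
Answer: $- \frac{50159}{95} \approx -527.99$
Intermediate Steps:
$s{\left(V,Y \right)} = 9 + Y$ ($s{\left(V,Y \right)} = Y + 9 = 9 + Y$)
$f{\left(w \right)} = 4 w$
$s{\left(3,2 \right)} f{\left(-12 \right)} + \frac{1}{59 + 36} = \left(9 + 2\right) 4 \left(-12\right) + \frac{1}{59 + 36} = 11 \left(-48\right) + \frac{1}{95} = -528 + \frac{1}{95} = - \frac{50159}{95}$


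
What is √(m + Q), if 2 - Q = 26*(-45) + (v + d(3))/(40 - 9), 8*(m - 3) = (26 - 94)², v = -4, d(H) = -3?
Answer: 5*√67394/31 ≈ 41.872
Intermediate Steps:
m = 581 (m = 3 + (26 - 94)²/8 = 3 + (⅛)*(-68)² = 3 + (⅛)*4624 = 3 + 578 = 581)
Q = 36339/31 (Q = 2 - (26*(-45) + (-4 - 3)/(40 - 9)) = 2 - (-1170 - 7/31) = 2 - 1*(-36277/31) = 2 + 36277/31 = 36339/31 ≈ 1172.2)
√(m + Q) = √(581 + 36339/31) = √(54350/31) = 5*√67394/31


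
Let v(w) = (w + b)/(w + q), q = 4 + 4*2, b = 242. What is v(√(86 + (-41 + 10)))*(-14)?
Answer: -39886/89 + 3220*√55/89 ≈ -179.84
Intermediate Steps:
q = 12 (q = 4 + 8 = 12)
v(w) = (242 + w)/(12 + w) (v(w) = (w + 242)/(w + 12) = (242 + w)/(12 + w))
v(√(86 + (-41 + 10)))*(-14) = ((242 + √(86 + (-41 + 10)))/(12 + √(86 + (-41 + 10))))*(-14) = ((242 + √(86 - 31))/(12 + √(86 - 31)))*(-14) = ((242 + √55)/(12 + √55))*(-14) = -14*(242 + √55)/(12 + √55)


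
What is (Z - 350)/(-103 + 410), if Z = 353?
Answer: 3/307 ≈ 0.0097720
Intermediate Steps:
(Z - 350)/(-103 + 410) = (353 - 350)/(-103 + 410) = 3/307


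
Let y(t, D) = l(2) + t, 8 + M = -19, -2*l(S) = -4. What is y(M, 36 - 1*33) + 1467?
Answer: 1442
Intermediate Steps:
l(S) = 2 (l(S) = -½*(-4) = 2)
M = -27 (M = -8 - 19 = -27)
y(t, D) = 2 + t
y(M, 36 - 1*33) + 1467 = (2 - 27) + 1467 = -25 + 1467 = 1442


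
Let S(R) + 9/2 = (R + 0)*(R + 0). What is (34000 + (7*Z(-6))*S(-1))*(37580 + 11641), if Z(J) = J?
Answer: 1680749487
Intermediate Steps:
S(R) = -9/2 + R² (S(R) = -9/2 + (R + 0)*(R + 0) = -9/2 + R*R = -9/2 + R²)
(34000 + (7*Z(-6))*S(-1))*(37580 + 11641) = (34000 + (7*(-6))*(-9/2 + (-1)²))*(37580 + 11641) = (34000 - 42*(-9/2 + 1))*49221 = (34000 - 42*(-7/2))*49221 = (34000 + 147)*49221 = 34147*49221 = 1680749487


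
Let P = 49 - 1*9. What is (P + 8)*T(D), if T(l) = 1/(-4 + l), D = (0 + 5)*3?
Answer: 48/11 ≈ 4.3636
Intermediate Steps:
P = 40 (P = 49 - 9 = 40)
D = 15 (D = 5*3 = 15)
(P + 8)*T(D) = (40 + 8)/(-4 + 15) = 48/11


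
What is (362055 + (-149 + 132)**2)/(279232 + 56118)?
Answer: 181172/167675 ≈ 1.0805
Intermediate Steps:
(362055 + (-149 + 132)**2)/(279232 + 56118) = (362055 + (-17)**2)/335350 = (362055 + 289)*(1/335350) = 362344*(1/335350) = 181172/167675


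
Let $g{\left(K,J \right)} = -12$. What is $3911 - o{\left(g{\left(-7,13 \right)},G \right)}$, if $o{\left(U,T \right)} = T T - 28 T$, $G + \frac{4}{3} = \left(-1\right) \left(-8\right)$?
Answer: $\frac{36479}{9} \approx 4053.2$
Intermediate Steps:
$G = \frac{20}{3}$ ($G = - \frac{4}{3} - -8 = - \frac{4}{3} + 8 = \frac{20}{3} \approx 6.6667$)
$o{\left(U,T \right)} = T^{2} - 28 T$
$3911 - o{\left(g{\left(-7,13 \right)},G \right)} = 3911 - \frac{20 \left(-28 + \frac{20}{3}\right)}{3} = 3911 - \frac{20}{3} \left(- \frac{64}{3}\right) = 3911 - - \frac{1280}{9} = 3911 + \frac{1280}{9} = \frac{36479}{9}$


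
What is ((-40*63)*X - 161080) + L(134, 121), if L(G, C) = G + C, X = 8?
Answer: -180985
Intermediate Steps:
L(G, C) = C + G
((-40*63)*X - 161080) + L(134, 121) = (-40*63*8 - 161080) + (121 + 134) = (-2520*8 - 161080) + 255 = (-20160 - 161080) + 255 = -181240 + 255 = -180985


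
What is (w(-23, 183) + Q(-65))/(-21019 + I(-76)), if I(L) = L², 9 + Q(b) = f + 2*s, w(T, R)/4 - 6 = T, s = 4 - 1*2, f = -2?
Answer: 25/5081 ≈ 0.0049203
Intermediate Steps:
s = 2 (s = 4 - 2 = 2)
w(T, R) = 24 + 4*T
Q(b) = -7 (Q(b) = -9 + (-2 + 2*2) = -9 + (-2 + 4) = -9 + 2 = -7)
(w(-23, 183) + Q(-65))/(-21019 + I(-76)) = ((24 + 4*(-23)) - 7)/(-21019 + (-76)²) = ((24 - 92) - 7)/(-21019 + 5776) = (-68 - 7)/(-15243) = -75*(-1/15243) = 25/5081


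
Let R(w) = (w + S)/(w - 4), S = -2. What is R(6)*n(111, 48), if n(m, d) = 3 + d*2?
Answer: 198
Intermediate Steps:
n(m, d) = 3 + 2*d
R(w) = (-2 + w)/(-4 + w) (R(w) = (w - 2)/(w - 4) = (-2 + w)/(-4 + w))
R(6)*n(111, 48) = ((-2 + 6)/(-4 + 6))*(3 + 2*48) = (4/2)*(3 + 96) = ((½)*4)*99 = 2*99 = 198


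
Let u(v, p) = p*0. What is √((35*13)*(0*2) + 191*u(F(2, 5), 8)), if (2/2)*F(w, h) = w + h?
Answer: 0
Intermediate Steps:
F(w, h) = h + w (F(w, h) = w + h = h + w)
u(v, p) = 0
√((35*13)*(0*2) + 191*u(F(2, 5), 8)) = √((35*13)*(0*2) + 191*0) = √(455*0 + 0) = √(0 + 0) = √0 = 0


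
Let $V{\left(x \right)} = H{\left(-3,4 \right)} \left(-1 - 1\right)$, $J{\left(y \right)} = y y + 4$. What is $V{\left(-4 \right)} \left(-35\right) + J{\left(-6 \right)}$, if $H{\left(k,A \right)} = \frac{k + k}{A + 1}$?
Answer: $-44$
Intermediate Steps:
$J{\left(y \right)} = 4 + y^{2}$ ($J{\left(y \right)} = y^{2} + 4 = 4 + y^{2}$)
$H{\left(k,A \right)} = \frac{2 k}{1 + A}$
$V{\left(x \right)} = \frac{12}{5}$ ($V{\left(x \right)} = 2 \left(-3\right) \frac{1}{1 + 4} \left(-1 - 1\right) = 2 \left(-3\right) \frac{1}{5} \left(-2\right) = \left(- \frac{6}{5}\right) \left(-2\right) = \frac{12}{5}$)
$V{\left(-4 \right)} \left(-35\right) + J{\left(-6 \right)} = \frac{12}{5} \left(-35\right) + \left(4 + \left(-6\right)^{2}\right) = -84 + \left(4 + 36\right) = -84 + 40 = -44$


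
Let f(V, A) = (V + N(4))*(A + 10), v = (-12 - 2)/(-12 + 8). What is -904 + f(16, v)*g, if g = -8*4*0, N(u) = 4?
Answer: -904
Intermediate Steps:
v = 7/2 (v = -14/(-4) = -14*(-1/4) = 7/2 ≈ 3.5000)
f(V, A) = (4 + V)*(10 + A) (f(V, A) = (V + 4)*(A + 10) = (4 + V)*(10 + A))
g = 0 (g = -32*0 = 0)
-904 + f(16, v)*g = -904 + (40 + 4*(7/2) + 10*16 + (7/2)*16)*0 = -904 + (40 + 14 + 160 + 56)*0 = -904 + 270*0 = -904 + 0 = -904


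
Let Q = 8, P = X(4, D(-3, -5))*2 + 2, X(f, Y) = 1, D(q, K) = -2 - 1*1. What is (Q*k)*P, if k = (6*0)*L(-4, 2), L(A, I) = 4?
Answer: 0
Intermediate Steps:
D(q, K) = -3 (D(q, K) = -2 - 1 = -3)
P = 4 (P = 1*2 + 2 = 2 + 2 = 4)
k = 0 (k = (6*0)*4 = 0*4 = 0)
(Q*k)*P = (8*0)*4 = 0*4 = 0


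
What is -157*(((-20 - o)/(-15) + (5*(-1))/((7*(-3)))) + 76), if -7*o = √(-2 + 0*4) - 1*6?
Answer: -426569/35 + 157*I*√2/105 ≈ -12188.0 + 2.1146*I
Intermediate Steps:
o = 6/7 - I*√2/7 (o = -(√(-2 + 0*4) - 1*6)/7 = -(√(-2 + 0) - 6)/7 = -(√(-2) - 6)/7 = -(I*√2 - 6)/7 = -(-6 + I*√2)/7 = 6/7 - I*√2/7 ≈ 0.85714 - 0.20203*I)
-157*(((-20 - o)/(-15) + (5*(-1))/((7*(-3)))) + 76) = -157*(((-20 - (6/7 - I*√2/7))/(-15) + (5*(-1))/((7*(-3)))) + 76) = -157*(((-20 + (-6/7 + I*√2/7))*(-1/15) - 5/(-21)) + 76) = -157*(((-146/7 + I*√2/7)*(-1/15) - 5*(-1/21)) + 76) = -157*(((146/105 - I*√2/105) + 5/21) + 76) = -157*((57/35 - I*√2/105) + 76) = -157*(2717/35 - I*√2/105) = -426569/35 + 157*I*√2/105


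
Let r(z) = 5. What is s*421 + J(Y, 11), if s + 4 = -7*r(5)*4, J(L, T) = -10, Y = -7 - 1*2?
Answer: -60634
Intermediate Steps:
Y = -9 (Y = -7 - 2 = -9)
s = -144 (s = -4 - 7*5*4 = -4 - 35*4 = -4 - 140 = -144)
s*421 + J(Y, 11) = -144*421 - 10 = -60624 - 10 = -60634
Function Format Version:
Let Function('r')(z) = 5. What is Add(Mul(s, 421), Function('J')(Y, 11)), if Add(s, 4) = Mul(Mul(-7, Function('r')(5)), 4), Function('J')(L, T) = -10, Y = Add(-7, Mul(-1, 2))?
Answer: -60634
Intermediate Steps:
Y = -9 (Y = Add(-7, -2) = -9)
s = -144 (s = Add(-4, Mul(Mul(-7, 5), 4)) = Add(-4, Mul(-35, 4)) = Add(-4, -140) = -144)
Add(Mul(s, 421), Function('J')(Y, 11)) = Add(Mul(-144, 421), -10) = Add(-60624, -10) = -60634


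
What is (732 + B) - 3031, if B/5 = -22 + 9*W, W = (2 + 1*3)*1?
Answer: -2184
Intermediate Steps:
W = 5 (W = (2 + 3)*1 = 5*1 = 5)
B = 115 (B = 5*(-22 + 9*5) = 5*(-22 + 45) = 5*23 = 115)
(732 + B) - 3031 = (732 + 115) - 3031 = 847 - 3031 = -2184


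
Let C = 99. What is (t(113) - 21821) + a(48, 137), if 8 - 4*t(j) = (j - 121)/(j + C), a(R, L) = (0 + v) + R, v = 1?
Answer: -2307619/106 ≈ -21770.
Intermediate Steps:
a(R, L) = 1 + R (a(R, L) = (0 + 1) + R = 1 + R)
t(j) = 2 - (-121 + j)/(4*(99 + j)) (t(j) = 2 - (j - 121)/(4*(j + 99)) = 2 - (-121 + j)/(4*(99 + j)))
(t(113) - 21821) + a(48, 137) = ((913 + 7*113)/(4*(99 + 113)) - 21821) + (1 + 48) = ((1/4)*(913 + 791)/212 - 21821) + 49 = ((1/4)*(1/212)*1704 - 21821) + 49 = (213/106 - 21821) + 49 = -2312813/106 + 49 = -2307619/106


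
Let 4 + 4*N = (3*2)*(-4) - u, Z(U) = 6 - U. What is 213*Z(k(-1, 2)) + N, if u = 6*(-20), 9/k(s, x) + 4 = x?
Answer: 4519/2 ≈ 2259.5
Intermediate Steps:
k(s, x) = 9/(-4 + x)
u = -120
N = 23 (N = -1 + ((3*2)*(-4) - 1*(-120))/4 = -1 + (6*(-4) + 120)/4 = -1 + (-24 + 120)/4 = -1 + (¼)*96 = -1 + 24 = 23)
213*Z(k(-1, 2)) + N = 213*(6 - 9/(-4 + 2)) + 23 = 213*(6 - 9/(-2)) + 23 = 213*(6 - 9*(-1)/2) + 23 = 213*(6 - 1*(-9/2)) + 23 = 213*(6 + 9/2) + 23 = 213*(21/2) + 23 = 4473/2 + 23 = 4519/2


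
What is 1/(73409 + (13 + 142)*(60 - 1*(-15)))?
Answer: 1/85034 ≈ 1.1760e-5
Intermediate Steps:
1/(73409 + (13 + 142)*(60 - 1*(-15))) = 1/(73409 + 155*(60 + 15)) = 1/(73409 + 155*75) = 1/(73409 + 11625) = 1/85034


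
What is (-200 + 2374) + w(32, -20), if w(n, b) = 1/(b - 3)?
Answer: 50001/23 ≈ 2174.0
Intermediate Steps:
w(n, b) = 1/(-3 + b)
(-200 + 2374) + w(32, -20) = (-200 + 2374) + 1/(-3 - 20) = 2174 + 1/(-23) = 2174 - 1/23 = 50001/23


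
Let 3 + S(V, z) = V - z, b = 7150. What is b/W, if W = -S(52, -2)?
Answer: -7150/51 ≈ -140.20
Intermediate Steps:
S(V, z) = -3 + V - z (S(V, z) = -3 + (V - z) = -3 + V - z)
W = -51 (W = -(-3 + 52 - 1*(-2)) = -(-3 + 52 + 2) = -1*51 = -51)
b/W = 7150/(-51) = 7150*(-1/51) = -7150/51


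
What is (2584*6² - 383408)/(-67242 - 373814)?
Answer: 18149/27566 ≈ 0.65838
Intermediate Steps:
(2584*6² - 383408)/(-67242 - 373814) = (2584*36 - 383408)/(-441056) = (93024 - 383408)*(-1/441056) = -290384*(-1/441056) = 18149/27566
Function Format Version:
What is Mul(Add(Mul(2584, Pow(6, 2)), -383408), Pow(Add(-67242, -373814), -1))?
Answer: Rational(18149, 27566) ≈ 0.65838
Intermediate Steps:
Mul(Add(Mul(2584, Pow(6, 2)), -383408), Pow(Add(-67242, -373814), -1)) = Mul(Add(Mul(2584, 36), -383408), Pow(-441056, -1)) = Mul(Add(93024, -383408), Rational(-1, 441056)) = Mul(-290384, Rational(-1, 441056)) = Rational(18149, 27566)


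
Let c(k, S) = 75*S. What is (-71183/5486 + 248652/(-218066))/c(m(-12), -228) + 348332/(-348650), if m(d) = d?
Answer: -3747319023648763/3753841571976600 ≈ -0.99826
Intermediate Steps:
(-71183/5486 + 248652/(-218066))/c(m(-12), -228) + 348332/(-348650) = (-71183/5486 + 248652/(-218066))/((75*(-228))) + 348332/(-348650) = (-71183*1/5486 + 248652*(-1/218066))/(-17100) + 348332*(-1/348650) = (-71183/5486 - 124326/109033)*(-1/17100) - 174166/174325 = -8443348475/598155038*(-1/17100) - 174166/174325 = 337733939/409138045992 - 174166/174325 = -3747319023648763/3753841571976600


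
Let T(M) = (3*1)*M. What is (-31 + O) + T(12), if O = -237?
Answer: -232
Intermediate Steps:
T(M) = 3*M
(-31 + O) + T(12) = (-31 - 237) + 3*12 = -268 + 36 = -232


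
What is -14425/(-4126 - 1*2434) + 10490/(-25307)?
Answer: 59247815/33202784 ≈ 1.7844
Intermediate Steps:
-14425/(-4126 - 1*2434) + 10490/(-25307) = -14425/(-4126 - 2434) + 10490*(-1/25307) = -14425/(-6560) - 10490/25307 = -14425*(-1/6560) - 10490/25307 = 2885/1312 - 10490/25307 = 59247815/33202784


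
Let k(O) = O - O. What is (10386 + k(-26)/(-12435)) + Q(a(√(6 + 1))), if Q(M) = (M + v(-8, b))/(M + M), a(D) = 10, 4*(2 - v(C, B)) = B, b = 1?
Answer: 830927/80 ≈ 10387.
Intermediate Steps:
v(C, B) = 2 - B/4
k(O) = 0
Q(M) = (7/4 + M)/(2*M) (Q(M) = (M + (2 - ¼*1))/(M + M) = (M + (2 - ¼))/((2*M)) = (M + 7/4)*(1/(2*M)) = (7/4 + M)*(1/(2*M)) = (7/4 + M)/(2*M))
(10386 + k(-26)/(-12435)) + Q(a(√(6 + 1))) = (10386 + 0/(-12435)) + (⅛)*(7 + 4*10)/10 = (10386 + 0*(-1/12435)) + (⅛)*(⅒)*(7 + 40) = (10386 + 0) + (⅛)*(⅒)*47 = 10386 + 47/80 = 830927/80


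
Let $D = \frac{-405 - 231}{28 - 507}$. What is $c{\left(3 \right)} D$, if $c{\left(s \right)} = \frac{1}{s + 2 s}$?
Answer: $\frac{212}{1437} \approx 0.14753$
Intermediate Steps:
$c{\left(s \right)} = \frac{1}{3 s}$
$D = \frac{636}{479}$ ($D = - \frac{636}{-479} = \left(-636\right) \left(- \frac{1}{479}\right) = \frac{636}{479} \approx 1.3278$)
$c{\left(3 \right)} D = \frac{1}{3 \cdot 3} \cdot \frac{636}{479} = \frac{1}{3} \cdot \frac{1}{3} \cdot \frac{636}{479} = \frac{1}{9} \cdot \frac{636}{479} = \frac{212}{1437}$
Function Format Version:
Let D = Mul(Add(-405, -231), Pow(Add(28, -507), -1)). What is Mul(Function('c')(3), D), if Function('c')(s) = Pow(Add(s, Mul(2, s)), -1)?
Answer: Rational(212, 1437) ≈ 0.14753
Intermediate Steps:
Function('c')(s) = Mul(Rational(1, 3), Pow(s, -1)) (Function('c')(s) = Pow(Mul(3, s), -1) = Mul(Rational(1, 3), Pow(s, -1)))
D = Rational(636, 479) (D = Mul(-636, Pow(-479, -1)) = Mul(-636, Rational(-1, 479)) = Rational(636, 479) ≈ 1.3278)
Mul(Function('c')(3), D) = Mul(Mul(Rational(1, 3), Pow(3, -1)), Rational(636, 479)) = Mul(Mul(Rational(1, 3), Rational(1, 3)), Rational(636, 479)) = Mul(Rational(1, 9), Rational(636, 479)) = Rational(212, 1437)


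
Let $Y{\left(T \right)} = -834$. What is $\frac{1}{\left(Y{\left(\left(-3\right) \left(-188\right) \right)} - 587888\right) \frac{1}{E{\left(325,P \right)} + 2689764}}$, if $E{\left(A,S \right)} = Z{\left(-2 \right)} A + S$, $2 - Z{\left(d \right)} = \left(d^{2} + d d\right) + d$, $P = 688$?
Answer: $- \frac{28608}{6263} \approx -4.5678$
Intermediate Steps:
$Z{\left(d \right)} = 2 - d - 2 d^{2}$ ($Z{\left(d \right)} = 2 - \left(\left(d^{2} + d d\right) + d\right) = 2 - \left(\left(d^{2} + d^{2}\right) + d\right) = 2 - \left(2 d^{2} + d\right) = 2 - \left(d + 2 d^{2}\right) = 2 - d - 2 d^{2}$)
$E{\left(A,S \right)} = S - 4 A$ ($E{\left(A,S \right)} = \left(2 - -2 - 2 \left(-2\right)^{2}\right) A + S = \left(2 + 2 - 8\right) A + S = - 4 A + S = S - 4 A$)
$\frac{1}{\left(Y{\left(\left(-3\right) \left(-188\right) \right)} - 587888\right) \frac{1}{E{\left(325,P \right)} + 2689764}} = \frac{1}{\left(-834 - 587888\right) \frac{1}{\left(688 - 1300\right) + 2689764}} = \frac{1}{\left(-588722\right) \frac{1}{\left(688 - 1300\right) + 2689764}} = \frac{1}{\left(-588722\right) \frac{1}{-612 + 2689764}} = \frac{1}{\left(-588722\right) \frac{1}{2689152}} = \frac{1}{- \frac{6263}{28608}} = - \frac{28608}{6263}$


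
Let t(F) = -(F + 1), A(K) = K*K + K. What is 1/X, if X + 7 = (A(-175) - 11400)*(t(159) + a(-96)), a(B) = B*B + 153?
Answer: 1/175431443 ≈ 5.7002e-9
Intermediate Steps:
A(K) = K + K² (A(K) = K² + K = K + K²)
t(F) = -1 - F (t(F) = -(1 + F) = -1 - F)
a(B) = 153 + B² (a(B) = B² + 153 = 153 + B²)
X = 175431443 (X = -7 + (-175*(1 - 175) - 11400)*((-1 - 1*159) + (153 + (-96)²)) = -7 + (-175*(-174) - 11400)*((-1 - 159) + (153 + 9216)) = -7 + (30450 - 11400)*(-160 + 9369) = -7 + 19050*9209 = -7 + 175431450 = 175431443)
1/X = 1/175431443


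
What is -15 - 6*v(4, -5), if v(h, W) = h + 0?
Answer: -39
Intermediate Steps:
v(h, W) = h
-15 - 6*v(4, -5) = -15 - 6*4 = -15 - 24 = -39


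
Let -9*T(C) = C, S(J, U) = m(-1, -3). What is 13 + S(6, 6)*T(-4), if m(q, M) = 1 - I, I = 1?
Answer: 13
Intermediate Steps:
m(q, M) = 0 (m(q, M) = 1 - 1*1 = 1 - 1 = 0)
S(J, U) = 0
T(C) = -C/9
13 + S(6, 6)*T(-4) = 13 + 0*(-⅑*(-4)) = 13 + 0*(4/9) = 13 + 0 = 13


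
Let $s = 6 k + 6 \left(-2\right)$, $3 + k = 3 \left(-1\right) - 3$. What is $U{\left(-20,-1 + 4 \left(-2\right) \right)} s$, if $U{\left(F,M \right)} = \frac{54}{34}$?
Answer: $- \frac{1782}{17} \approx -104.82$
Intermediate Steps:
$k = -9$ ($k = -3 + \left(3 \left(-1\right) - 3\right) = -3 - 6 = -9$)
$U{\left(F,M \right)} = \frac{27}{17}$ ($U{\left(F,M \right)} = 54 \cdot \frac{1}{34} = \frac{27}{17}$)
$s = -66$ ($s = 6 \left(-9\right) + 6 \left(-2\right) = -54 - 12 = -66$)
$U{\left(-20,-1 + 4 \left(-2\right) \right)} s = \frac{27}{17} \left(-66\right) = - \frac{1782}{17}$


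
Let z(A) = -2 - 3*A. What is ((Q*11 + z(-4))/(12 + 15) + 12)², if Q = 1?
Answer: 13225/81 ≈ 163.27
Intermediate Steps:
((Q*11 + z(-4))/(12 + 15) + 12)² = ((1*11 + (-2 - 3*(-4)))/(12 + 15) + 12)² = ((11 + (-2 + 12))/27 + 12)² = ((11 + 10)*(1/27) + 12)² = (21*(1/27) + 12)² = (7/9 + 12)² = (115/9)² = 13225/81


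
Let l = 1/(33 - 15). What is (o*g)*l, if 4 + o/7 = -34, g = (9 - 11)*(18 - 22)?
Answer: -1064/9 ≈ -118.22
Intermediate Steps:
l = 1/18 ≈ 0.055556
g = 8 (g = -2*(-4) = 8)
o = -266 (o = -28 + 7*(-34) = -28 - 238 = -266)
(o*g)*l = -266*8*(1/18) = -2128*1/18 = -1064/9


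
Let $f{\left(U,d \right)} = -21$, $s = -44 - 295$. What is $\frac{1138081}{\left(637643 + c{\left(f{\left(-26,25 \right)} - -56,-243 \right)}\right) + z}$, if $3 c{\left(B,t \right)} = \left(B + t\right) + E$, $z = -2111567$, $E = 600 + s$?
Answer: $- \frac{3414243}{4421719} \approx -0.77215$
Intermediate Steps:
$s = -339$
$E = 261$ ($E = 600 - 339 = 261$)
$c{\left(B,t \right)} = 87 + \frac{B}{3} + \frac{t}{3}$ ($c{\left(B,t \right)} = \frac{\left(B + t\right) + 261}{3} = \frac{261 + B + t}{3} = 87 + \frac{B}{3} + \frac{t}{3}$)
$\frac{1138081}{\left(637643 + c{\left(f{\left(-26,25 \right)} - -56,-243 \right)}\right) + z} = \frac{1138081}{\left(637643 + \left(87 + \frac{-21 - -56}{3} + \frac{1}{3} \left(-243\right)\right)\right) - 2111567} = \frac{1138081}{\left(637643 + \left(87 + \frac{-21 + 56}{3} - 81\right)\right) - 2111567} = \frac{1138081}{\left(637643 + \left(87 + \frac{1}{3} \cdot 35 - 81\right)\right) - 2111567} = \frac{1138081}{\left(637643 + \left(87 + \frac{35}{3} - 81\right)\right) - 2111567} = \frac{1138081}{\left(637643 + \frac{53}{3}\right) - 2111567} = \frac{1138081}{\frac{1912982}{3} - 2111567} = \frac{1138081}{- \frac{4421719}{3}} = 1138081 \left(- \frac{3}{4421719}\right) = - \frac{3414243}{4421719}$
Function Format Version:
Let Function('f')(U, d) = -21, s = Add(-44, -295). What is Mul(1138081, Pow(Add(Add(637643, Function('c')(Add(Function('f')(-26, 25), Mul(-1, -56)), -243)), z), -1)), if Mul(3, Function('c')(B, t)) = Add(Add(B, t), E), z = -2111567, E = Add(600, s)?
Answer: Rational(-3414243, 4421719) ≈ -0.77215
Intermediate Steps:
s = -339
E = 261 (E = Add(600, -339) = 261)
Function('c')(B, t) = Add(87, Mul(Rational(1, 3), B), Mul(Rational(1, 3), t)) (Function('c')(B, t) = Mul(Rational(1, 3), Add(Add(B, t), 261)) = Mul(Rational(1, 3), Add(261, B, t)) = Add(87, Mul(Rational(1, 3), B), Mul(Rational(1, 3), t)))
Mul(1138081, Pow(Add(Add(637643, Function('c')(Add(Function('f')(-26, 25), Mul(-1, -56)), -243)), z), -1)) = Mul(1138081, Pow(Add(Add(637643, Add(87, Mul(Rational(1, 3), Add(-21, Mul(-1, -56))), Mul(Rational(1, 3), -243))), -2111567), -1)) = Mul(1138081, Pow(Add(Add(637643, Add(87, Mul(Rational(1, 3), Add(-21, 56)), -81)), -2111567), -1)) = Mul(1138081, Pow(Add(Add(637643, Add(87, Mul(Rational(1, 3), 35), -81)), -2111567), -1)) = Mul(1138081, Pow(Add(Add(637643, Add(87, Rational(35, 3), -81)), -2111567), -1)) = Mul(1138081, Pow(Add(Add(637643, Rational(53, 3)), -2111567), -1)) = Mul(1138081, Pow(Add(Rational(1912982, 3), -2111567), -1)) = Mul(1138081, Pow(Rational(-4421719, 3), -1)) = Mul(1138081, Rational(-3, 4421719)) = Rational(-3414243, 4421719)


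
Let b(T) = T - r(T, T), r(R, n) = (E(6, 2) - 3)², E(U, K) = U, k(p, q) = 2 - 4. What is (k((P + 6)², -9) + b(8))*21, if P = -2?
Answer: -63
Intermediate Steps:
k(p, q) = -2
r(R, n) = 9 (r(R, n) = (6 - 3)² = 3² = 9)
b(T) = -9 + T (b(T) = T - 1*9 = T - 9 = -9 + T)
(k((P + 6)², -9) + b(8))*21 = (-2 + (-9 + 8))*21 = (-2 - 1)*21 = -3*21 = -63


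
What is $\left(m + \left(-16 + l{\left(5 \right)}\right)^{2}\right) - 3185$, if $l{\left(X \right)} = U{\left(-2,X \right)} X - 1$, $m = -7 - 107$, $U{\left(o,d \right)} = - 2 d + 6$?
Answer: $-1930$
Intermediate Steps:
$U{\left(o,d \right)} = 6 - 2 d$
$m = -114$ ($m = -7 - 107 = -114$)
$l{\left(X \right)} = -1 + X \left(6 - 2 X\right)$ ($l{\left(X \right)} = \left(6 - 2 X\right) X - 1 = X \left(6 - 2 X\right) - 1 = -1 + X \left(6 - 2 X\right)$)
$\left(m + \left(-16 + l{\left(5 \right)}\right)^{2}\right) - 3185 = \left(-114 + \left(-16 - \left(1 + 10 \left(-3 + 5\right)\right)\right)^{2}\right) - 3185 = \left(-114 + \left(-16 - \left(1 + 10 \cdot 2\right)\right)^{2}\right) - 3185 = \left(-114 + \left(-16 - 21\right)^{2}\right) - 3185 = \left(-114 + \left(-37\right)^{2}\right) - 3185 = \left(-114 + 1369\right) - 3185 = 1255 - 3185 = -1930$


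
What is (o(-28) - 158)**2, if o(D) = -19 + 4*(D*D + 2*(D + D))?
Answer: 6305121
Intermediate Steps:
o(D) = -19 + 4*D**2 + 16*D (o(D) = -19 + 4*(D**2 + 2*(2*D)) = -19 + 4*(D**2 + 4*D) = -19 + (4*D**2 + 16*D) = -19 + 4*D**2 + 16*D)
(o(-28) - 158)**2 = ((-19 + 4*(-28)**2 + 16*(-28)) - 158)**2 = ((-19 + 4*784 - 448) - 158)**2 = ((-19 + 3136 - 448) - 158)**2 = (2669 - 158)**2 = 2511**2 = 6305121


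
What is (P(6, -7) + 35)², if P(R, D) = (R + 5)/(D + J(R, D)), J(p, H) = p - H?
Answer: 48841/36 ≈ 1356.7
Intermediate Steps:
P(R, D) = (5 + R)/R (P(R, D) = (R + 5)/(D + (R - D)) = (5 + R)/R)
(P(6, -7) + 35)² = ((5 + 6)/6 + 35)² = ((⅙)*11 + 35)² = (11/6 + 35)² = (221/6)² = 48841/36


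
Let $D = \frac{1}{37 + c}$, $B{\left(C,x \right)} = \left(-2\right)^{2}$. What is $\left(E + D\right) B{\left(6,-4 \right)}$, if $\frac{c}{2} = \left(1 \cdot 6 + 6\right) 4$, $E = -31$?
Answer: $- \frac{16488}{133} \approx -123.97$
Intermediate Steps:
$c = 96$ ($c = 2 \left(1 \cdot 6 + 6\right) 4 = 2 \left(6 + 6\right) 4 = 2 \cdot 12 \cdot 4 = 2 \cdot 48 = 96$)
$B{\left(C,x \right)} = 4$
$D = \frac{1}{133}$ ($D = \frac{1}{37 + 96} = \frac{1}{133} \approx 0.0075188$)
$\left(E + D\right) B{\left(6,-4 \right)} = \left(-31 + \frac{1}{133}\right) 4 = \left(- \frac{4122}{133}\right) 4 = - \frac{16488}{133}$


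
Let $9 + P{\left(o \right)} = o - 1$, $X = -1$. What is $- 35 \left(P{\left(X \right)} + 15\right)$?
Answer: $-140$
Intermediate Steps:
$P{\left(o \right)} = -10 + o$ ($P{\left(o \right)} = -9 + \left(o - 1\right) = -9 + \left(-1 + o\right) = -10 + o$)
$- 35 \left(P{\left(X \right)} + 15\right) = - 35 \left(\left(-10 - 1\right) + 15\right) = - 35 \left(-11 + 15\right) = \left(-35\right) 4 = -140$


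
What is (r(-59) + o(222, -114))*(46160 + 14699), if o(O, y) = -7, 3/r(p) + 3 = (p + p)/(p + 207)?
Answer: -133220351/281 ≈ -4.7409e+5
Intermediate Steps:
r(p) = 3/(-3 + 2*p/(207 + p)) (r(p) = 3/(-3 + (p + p)/(p + 207)) = 3/(-3 + (2*p)/(207 + p)) = 3/(-3 + 2*p/(207 + p)))
(r(-59) + o(222, -114))*(46160 + 14699) = (3*(-207 - 1*(-59))/(621 - 59) - 7)*(46160 + 14699) = (3*(-207 + 59)/562 - 7)*60859 = (3*(1/562)*(-148) - 7)*60859 = (-222/281 - 7)*60859 = -2189/281*60859 = -133220351/281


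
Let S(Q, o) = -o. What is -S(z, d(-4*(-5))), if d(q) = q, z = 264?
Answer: 20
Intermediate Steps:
-S(z, d(-4*(-5))) = -(-1)*(-4*(-5)) = -(-1)*20 = -1*(-20) = 20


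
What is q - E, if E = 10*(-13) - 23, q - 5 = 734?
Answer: 892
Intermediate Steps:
q = 739 (q = 5 + 734 = 739)
E = -153 (E = -130 - 23 = -153)
q - E = 739 - 1*(-153) = 739 + 153 = 892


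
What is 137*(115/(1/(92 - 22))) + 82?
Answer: 1102932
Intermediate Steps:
137*(115/(1/(92 - 22))) + 82 = 137*(115/(1/70)) + 82 = 137*(115*70) + 82 = 137*8050 + 82 = 1102850 + 82 = 1102932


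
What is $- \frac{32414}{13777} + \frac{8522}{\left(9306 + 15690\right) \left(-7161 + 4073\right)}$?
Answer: $- \frac{1251038914933}{531707113248} \approx -2.3529$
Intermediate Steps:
$- \frac{32414}{13777} + \frac{8522}{\left(9306 + 15690\right) \left(-7161 + 4073\right)} = \left(-32414\right) \frac{1}{13777} + \frac{8522}{24996 \left(-3088\right)} = - \frac{32414}{13777} + \frac{8522}{-77187648} = - \frac{32414}{13777} + 8522 \left(- \frac{1}{77187648}\right) = - \frac{32414}{13777} - \frac{4261}{38593824} = - \frac{1251038914933}{531707113248}$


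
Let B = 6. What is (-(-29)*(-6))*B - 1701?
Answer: -2745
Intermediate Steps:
(-(-29)*(-6))*B - 1701 = -(-29)*(-6)*6 - 1701 = -29*6*6 - 1701 = -174*6 - 1701 = -1044 - 1701 = -2745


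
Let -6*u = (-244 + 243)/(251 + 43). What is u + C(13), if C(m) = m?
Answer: 22933/1764 ≈ 13.001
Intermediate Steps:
u = 1/1764 (u = -(-244 + 243)/(6*(251 + 43)) = -(-1)/(6*294) = -⅙*(-1/294) = 1/1764 ≈ 0.00056689)
u + C(13) = 1/1764 + 13 = 22933/1764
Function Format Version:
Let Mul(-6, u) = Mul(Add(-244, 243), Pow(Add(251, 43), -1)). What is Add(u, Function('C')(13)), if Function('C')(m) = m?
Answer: Rational(22933, 1764) ≈ 13.001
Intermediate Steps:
u = Rational(1, 1764) (u = Mul(Rational(-1, 6), Mul(Add(-244, 243), Pow(Add(251, 43), -1))) = Mul(Rational(-1, 6), Mul(-1, Pow(294, -1))) = Mul(Rational(-1, 6), Mul(-1, Rational(1, 294))) = Mul(Rational(-1, 6), Rational(-1, 294)) = Rational(1, 1764) ≈ 0.00056689)
Add(u, Function('C')(13)) = Add(Rational(1, 1764), 13) = Rational(22933, 1764)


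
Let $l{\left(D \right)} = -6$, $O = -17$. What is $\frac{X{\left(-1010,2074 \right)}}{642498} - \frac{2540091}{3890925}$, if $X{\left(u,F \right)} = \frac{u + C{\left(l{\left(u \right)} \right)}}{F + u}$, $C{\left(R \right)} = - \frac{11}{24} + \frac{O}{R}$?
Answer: $- \frac{1543516021955249}{2364360772099200} \approx -0.65283$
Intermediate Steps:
$C{\left(R \right)} = - \frac{11}{24} - \frac{17}{R}$
$X{\left(u,F \right)} = \frac{\frac{19}{8} + u}{F + u}$ ($X{\left(u,F \right)} = \frac{u - \left(\frac{11}{24} + \frac{17}{-6}\right)}{F + u} = \frac{u - - \frac{19}{8}}{F + u} = \frac{u + \left(- \frac{11}{24} + \frac{17}{6}\right)}{F + u} = \frac{u + \frac{19}{8}}{F + u} = \frac{\frac{19}{8} + u}{F + u}$)
$\frac{X{\left(-1010,2074 \right)}}{642498} - \frac{2540091}{3890925} = \frac{\frac{1}{2074 - 1010} \left(\frac{19}{8} - 1010\right)}{642498} - \frac{2540091}{3890925} = \frac{1}{1064} \left(- \frac{8061}{8}\right) \frac{1}{642498} - \frac{846697}{1296975} = \left(- \frac{8061}{8512}\right) \frac{1}{642498} - \frac{846697}{1296975} = - \frac{2687}{1822980992} - \frac{846697}{1296975} = - \frac{1543516021955249}{2364360772099200}$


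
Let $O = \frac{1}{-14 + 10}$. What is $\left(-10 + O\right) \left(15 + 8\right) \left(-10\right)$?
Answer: $\frac{4715}{2} \approx 2357.5$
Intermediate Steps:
$O = - \frac{1}{4}$ ($O = \frac{1}{-4} = - \frac{1}{4} \approx -0.25$)
$\left(-10 + O\right) \left(15 + 8\right) \left(-10\right) = \left(-10 - \frac{1}{4}\right) \left(15 + 8\right) \left(-10\right) = \left(- \frac{41}{4}\right) 23 \left(-10\right) = \left(- \frac{943}{4}\right) \left(-10\right) = \frac{4715}{2}$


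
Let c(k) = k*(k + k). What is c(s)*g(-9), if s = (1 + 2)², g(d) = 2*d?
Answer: -2916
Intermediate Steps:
s = 9 (s = 3² = 9)
c(k) = 2*k² (c(k) = k*(2*k) = 2*k²)
c(s)*g(-9) = (2*9²)*(2*(-9)) = (2*81)*(-18) = 162*(-18) = -2916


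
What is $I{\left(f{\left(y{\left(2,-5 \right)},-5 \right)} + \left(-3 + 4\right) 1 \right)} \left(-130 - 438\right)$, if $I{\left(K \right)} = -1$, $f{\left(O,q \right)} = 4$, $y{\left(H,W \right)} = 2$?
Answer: $568$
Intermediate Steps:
$I{\left(f{\left(y{\left(2,-5 \right)},-5 \right)} + \left(-3 + 4\right) 1 \right)} \left(-130 - 438\right) = - (-130 - 438) = \left(-1\right) \left(-568\right) = 568$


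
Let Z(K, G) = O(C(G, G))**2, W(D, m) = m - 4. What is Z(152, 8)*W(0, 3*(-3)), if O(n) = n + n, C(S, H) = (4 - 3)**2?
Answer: -52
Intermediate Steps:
W(D, m) = -4 + m
C(S, H) = 1 (C(S, H) = 1**2 = 1)
O(n) = 2*n
Z(K, G) = 4 (Z(K, G) = (2*1)**2 = 2**2 = 4)
Z(152, 8)*W(0, 3*(-3)) = 4*(-4 + 3*(-3)) = 4*(-4 - 9) = 4*(-13) = -52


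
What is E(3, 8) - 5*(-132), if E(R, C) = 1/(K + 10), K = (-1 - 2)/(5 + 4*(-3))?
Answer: 48187/73 ≈ 660.10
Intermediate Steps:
K = 3/7 (K = -3/(5 - 12) = -3/(-7) = -3*(-1/7) = 3/7 ≈ 0.42857)
E(R, C) = 7/73 (E(R, C) = 1/(3/7 + 10) = 1/(73/7) = 7/73)
E(3, 8) - 5*(-132) = 7/73 - 5*(-132) = 7/73 + 660 = 48187/73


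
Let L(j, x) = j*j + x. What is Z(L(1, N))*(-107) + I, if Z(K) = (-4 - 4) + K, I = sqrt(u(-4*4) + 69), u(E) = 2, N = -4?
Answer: 1177 + sqrt(71) ≈ 1185.4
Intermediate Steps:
L(j, x) = x + j**2 (L(j, x) = j**2 + x = x + j**2)
I = sqrt(71) (I = sqrt(2 + 69) = sqrt(71) ≈ 8.4261)
Z(K) = -8 + K
Z(L(1, N))*(-107) + I = (-8 + (-4 + 1**2))*(-107) + sqrt(71) = (-8 + (-4 + 1))*(-107) + sqrt(71) = (-8 - 3)*(-107) + sqrt(71) = -11*(-107) + sqrt(71) = 1177 + sqrt(71)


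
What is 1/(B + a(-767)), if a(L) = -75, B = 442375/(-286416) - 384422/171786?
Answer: -8200376496/646044644417 ≈ -0.012693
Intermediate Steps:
B = -31016407217/8200376496 (B = 442375*(-1/286416) - 384422*1/171786 = -442375/286416 - 192211/85893 = -31016407217/8200376496 ≈ -3.7823)
1/(B + a(-767)) = 1/(-31016407217/8200376496 - 75) = 1/(-646044644417/8200376496) = -8200376496/646044644417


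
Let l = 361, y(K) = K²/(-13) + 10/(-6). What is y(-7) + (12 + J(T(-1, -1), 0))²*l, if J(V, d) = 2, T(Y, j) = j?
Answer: 2759272/39 ≈ 70751.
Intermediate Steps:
y(K) = -5/3 - K²/13 (y(K) = K²*(-1/13) + 10*(-⅙) = -K²/13 - 5/3 = -5/3 - K²/13)
y(-7) + (12 + J(T(-1, -1), 0))²*l = (-5/3 - 1/13*(-7)²) + (12 + 2)²*361 = (-5/3 - 1/13*49) + 14²*361 = (-5/3 - 49/13) + 196*361 = -212/39 + 70756 = 2759272/39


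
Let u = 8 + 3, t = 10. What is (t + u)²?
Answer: 441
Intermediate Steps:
u = 11
(t + u)² = (10 + 11)² = 21² = 441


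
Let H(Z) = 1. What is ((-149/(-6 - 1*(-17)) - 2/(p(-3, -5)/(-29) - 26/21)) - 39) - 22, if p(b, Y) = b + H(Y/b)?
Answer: -285221/3916 ≈ -72.835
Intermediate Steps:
p(b, Y) = 1 + b (p(b, Y) = b + 1 = 1 + b)
((-149/(-6 - 1*(-17)) - 2/(p(-3, -5)/(-29) - 26/21)) - 39) - 22 = ((-149/(-6 - 1*(-17)) - 2/((1 - 3)/(-29) - 26/21)) - 39) - 22 = ((-149/(-6 + 17) - 2/(-2*(-1/29) - 26*1/21)) - 39) - 22 = ((-149/11 - 2/(2/29 - 26/21)) - 39) - 22 = ((-149*1/11 - 2/(-712/609)) - 39) - 22 = ((-149/11 - 2*(-609/712)) - 39) - 22 = ((-149/11 + 609/356) - 39) - 22 = (-46345/3916 - 39) - 22 = -199069/3916 - 22 = -285221/3916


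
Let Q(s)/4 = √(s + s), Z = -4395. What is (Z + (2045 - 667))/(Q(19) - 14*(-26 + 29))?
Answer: 63357/578 + 3017*√38/289 ≈ 173.97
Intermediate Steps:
Q(s) = 4*√2*√s (Q(s) = 4*√(s + s) = 4*√(2*s) = 4*(√2*√s) = 4*√2*√s)
(Z + (2045 - 667))/(Q(19) - 14*(-26 + 29)) = (-4395 + (2045 - 667))/(4*√2*√19 - 14*(-26 + 29)) = (-4395 + 1378)/(4*√38 - 14*3) = -3017/(4*√38 - 42) = -3017/(-42 + 4*√38)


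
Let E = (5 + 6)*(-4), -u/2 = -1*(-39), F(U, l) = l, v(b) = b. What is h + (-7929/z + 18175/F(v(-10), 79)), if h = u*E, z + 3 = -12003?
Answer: 385999801/105386 ≈ 3662.7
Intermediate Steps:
u = -78 (u = -(-2)*(-39) = -2*39 = -78)
z = -12006 (z = -3 - 12003 = -12006)
E = -44 (E = 11*(-4) = -44)
h = 3432 (h = -78*(-44) = 3432)
h + (-7929/z + 18175/F(v(-10), 79)) = 3432 + (-7929/(-12006) + 18175/79) = 3432 + (-7929*(-1/12006) + 18175*(1/79)) = 3432 + (881/1334 + 18175/79) = 3432 + 24315049/105386 = 385999801/105386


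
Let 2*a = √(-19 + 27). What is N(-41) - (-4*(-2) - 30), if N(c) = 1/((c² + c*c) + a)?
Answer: 124335143/5651521 - √2/11303042 ≈ 22.000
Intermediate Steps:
a = √2 (a = √(-19 + 27)/2 = √8/2 = (2*√2)/2 = √2 ≈ 1.4142)
N(c) = 1/(√2 + 2*c²) (N(c) = 1/((c² + c*c) + √2) = 1/((c² + c²) + √2) = 1/(2*c² + √2) = 1/(√2 + 2*c²))
N(-41) - (-4*(-2) - 30) = 1/(√2 + 2*(-41)²) - (-4*(-2) - 30) = 1/(√2 + 2*1681) - (8 - 30) = 1/(√2 + 3362) - 1*(-22) = 1/(3362 + √2) + 22 = 22 + 1/(3362 + √2)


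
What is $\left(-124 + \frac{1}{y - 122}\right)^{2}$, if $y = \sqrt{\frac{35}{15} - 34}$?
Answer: $\frac{3751992 \sqrt{285} + 685199203 i}{244 \sqrt{285} + 44557 i} \approx 15378.0 + 0.093571 i$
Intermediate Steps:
$y = \frac{i \sqrt{285}}{3}$ ($y = \sqrt{35 \cdot \frac{1}{15} - 34} = \sqrt{\frac{7}{3} - 34} = \sqrt{- \frac{95}{3}} = \frac{i \sqrt{285}}{3} \approx 5.6273 i$)
$\left(-124 + \frac{1}{y - 122}\right)^{2} = \left(-124 + \frac{1}{\frac{i \sqrt{285}}{3} - 122}\right)^{2} = \left(-124 + \frac{1}{-122 + \frac{i \sqrt{285}}{3}}\right)^{2}$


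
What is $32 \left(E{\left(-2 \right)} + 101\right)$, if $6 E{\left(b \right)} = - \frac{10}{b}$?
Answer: $\frac{9776}{3} \approx 3258.7$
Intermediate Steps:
$E{\left(b \right)} = - \frac{5}{3 b}$ ($E{\left(b \right)} = \frac{\left(-10\right) \frac{1}{b}}{6} = - \frac{5}{3 b}$)
$32 \left(E{\left(-2 \right)} + 101\right) = 32 \left(- \frac{5}{3 \left(-2\right)} + 101\right) = 32 \left(\left(- \frac{5}{3}\right) \left(- \frac{1}{2}\right) + 101\right) = 32 \left(\frac{5}{6} + 101\right) = 32 \cdot \frac{611}{6} = \frac{9776}{3}$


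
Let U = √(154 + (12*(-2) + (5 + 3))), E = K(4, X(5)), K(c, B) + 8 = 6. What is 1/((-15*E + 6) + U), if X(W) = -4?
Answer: 6/193 - √138/1158 ≈ 0.020944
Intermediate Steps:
K(c, B) = -2 (K(c, B) = -8 + 6 = -2)
E = -2
U = √138 (U = √(154 + (-24 + 8)) = √(154 - 16) = √138 ≈ 11.747)
1/((-15*E + 6) + U) = 1/((-15*(-2) + 6) + √138) = 1/((30 + 6) + √138) = 1/(36 + √138)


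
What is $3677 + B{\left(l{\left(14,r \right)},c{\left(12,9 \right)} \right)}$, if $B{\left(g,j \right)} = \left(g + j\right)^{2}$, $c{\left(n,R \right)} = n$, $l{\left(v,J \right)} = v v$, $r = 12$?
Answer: $46941$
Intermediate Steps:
$l{\left(v,J \right)} = v^{2}$
$3677 + B{\left(l{\left(14,r \right)},c{\left(12,9 \right)} \right)} = 3677 + \left(14^{2} + 12\right)^{2} = 3677 + \left(196 + 12\right)^{2} = 3677 + 208^{2} = 3677 + 43264 = 46941$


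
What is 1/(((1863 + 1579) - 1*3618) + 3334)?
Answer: 1/3158 ≈ 0.00031666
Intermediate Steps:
1/(((1863 + 1579) - 1*3618) + 3334) = 1/((3442 - 3618) + 3334) = 1/(-176 + 3334) = 1/3158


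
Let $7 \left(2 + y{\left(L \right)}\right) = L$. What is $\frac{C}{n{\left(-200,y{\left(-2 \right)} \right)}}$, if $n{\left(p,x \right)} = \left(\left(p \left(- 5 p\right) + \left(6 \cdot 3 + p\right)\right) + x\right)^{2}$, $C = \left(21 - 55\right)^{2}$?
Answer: $\frac{14161}{490903416025} \approx 2.8847 \cdot 10^{-8}$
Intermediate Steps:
$y{\left(L \right)} = -2 + \frac{L}{7}$
$C = 1156$ ($C = \left(-34\right)^{2} = 1156$)
$n{\left(p,x \right)} = \left(18 + p + x - 5 p^{2}\right)^{2}$ ($n{\left(p,x \right)} = \left(\left(- 5 p^{2} + \left(18 + p\right)\right) + x\right)^{2} = \left(\left(18 + p - 5 p^{2}\right) + x\right)^{2} = \left(18 + p + x - 5 p^{2}\right)^{2}$)
$\frac{C}{n{\left(-200,y{\left(-2 \right)} \right)}} = \frac{1156}{\left(18 - 200 + \left(-2 + \frac{1}{7} \left(-2\right)\right) - 5 \left(-200\right)^{2}\right)^{2}} = \frac{1156}{\left(18 - 200 - \frac{16}{7} - 200000\right)^{2}} = \frac{1156}{\left(- \frac{1401290}{7}\right)^{2}} = \frac{1156}{\frac{1963613664100}{49}} = 1156 \cdot \frac{49}{1963613664100} = \frac{14161}{490903416025}$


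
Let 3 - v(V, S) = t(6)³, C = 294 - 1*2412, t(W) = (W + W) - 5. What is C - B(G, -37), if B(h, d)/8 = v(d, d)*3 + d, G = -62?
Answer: 6338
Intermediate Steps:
t(W) = -5 + 2*W (t(W) = 2*W - 5 = -5 + 2*W)
C = -2118 (C = 294 - 2412 = -2118)
v(V, S) = -340 (v(V, S) = 3 - (-5 + 2*6)³ = 3 - (-5 + 12)³ = 3 - 1*7³ = 3 - 1*343 = 3 - 343 = -340)
B(h, d) = -8160 + 8*d (B(h, d) = 8*(-340*3 + d) = 8*(-1020 + d) = -8160 + 8*d)
C - B(G, -37) = -2118 - (-8160 + 8*(-37)) = -2118 - (-8160 - 296) = -2118 - 1*(-8456) = -2118 + 8456 = 6338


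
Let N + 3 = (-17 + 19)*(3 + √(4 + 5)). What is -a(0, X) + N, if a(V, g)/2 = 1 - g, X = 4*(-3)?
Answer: -17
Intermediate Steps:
X = -12
a(V, g) = 2 - 2*g (a(V, g) = 2*(1 - g) = 2 - 2*g)
N = 9 (N = -3 + (-17 + 19)*(3 + √(4 + 5)) = -3 + 2*(3 + √9) = -3 + 2*(3 + 3) = -3 + 2*6 = -3 + 12 = 9)
-a(0, X) + N = -(2 - 2*(-12)) + 9 = -(2 + 24) + 9 = -1*26 + 9 = -26 + 9 = -17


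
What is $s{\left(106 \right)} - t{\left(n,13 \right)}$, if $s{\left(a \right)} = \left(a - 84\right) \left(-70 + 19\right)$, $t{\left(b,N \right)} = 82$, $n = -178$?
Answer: $-1204$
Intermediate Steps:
$s{\left(a \right)} = 4284 - 51 a$ ($s{\left(a \right)} = \left(-84 + a\right) \left(-51\right) = 4284 - 51 a$)
$s{\left(106 \right)} - t{\left(n,13 \right)} = \left(4284 - 5406\right) - 82 = -1122 - 82 = -1204$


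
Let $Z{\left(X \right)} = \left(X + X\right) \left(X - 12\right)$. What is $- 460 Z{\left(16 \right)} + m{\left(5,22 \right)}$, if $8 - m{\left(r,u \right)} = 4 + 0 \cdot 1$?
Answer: $-58876$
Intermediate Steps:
$Z{\left(X \right)} = 2 X \left(-12 + X\right)$
$m{\left(r,u \right)} = 4$ ($m{\left(r,u \right)} = 8 - \left(4 + 0 \cdot 1\right) = 8 - \left(4 + 0\right) = 8 - 4 = 4$)
$- 460 Z{\left(16 \right)} + m{\left(5,22 \right)} = - 460 \cdot 2 \cdot 16 \left(-12 + 16\right) + 4 = - 460 \cdot 2 \cdot 16 \cdot 4 + 4 = \left(-460\right) 128 + 4 = -58880 + 4 = -58876$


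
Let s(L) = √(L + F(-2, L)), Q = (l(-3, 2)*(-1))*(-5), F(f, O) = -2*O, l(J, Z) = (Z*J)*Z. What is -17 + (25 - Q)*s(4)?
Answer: -17 + 170*I ≈ -17.0 + 170.0*I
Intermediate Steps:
l(J, Z) = J*Z² (l(J, Z) = (J*Z)*Z = J*Z²)
Q = -60 (Q = (-3*2²*(-1))*(-5) = (-3*4*(-1))*(-5) = -12*(-1)*(-5) = 12*(-5) = -60)
s(L) = √(-L) (s(L) = √(L - 2*L) = √(-L))
-17 + (25 - Q)*s(4) = -17 + (25 - 1*(-60))*√(-1*4) = -17 + (25 + 60)*√(-4) = -17 + 85*(2*I) = -17 + 170*I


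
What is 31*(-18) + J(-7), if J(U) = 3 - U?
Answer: -548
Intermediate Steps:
31*(-18) + J(-7) = 31*(-18) + (3 - 1*(-7)) = -558 + (3 + 7) = -558 + 10 = -548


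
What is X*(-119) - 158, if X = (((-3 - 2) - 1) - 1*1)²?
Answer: -5989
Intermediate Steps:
X = 49 (X = ((-5 - 1) - 1)² = (-6 - 1)² = (-7)² = 49)
X*(-119) - 158 = 49*(-119) - 158 = -5831 - 158 = -5989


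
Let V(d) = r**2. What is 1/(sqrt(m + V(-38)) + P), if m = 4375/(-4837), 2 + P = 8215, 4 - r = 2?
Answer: 5675183/46610275840 - sqrt(1478049)/46610275840 ≈ 0.00012173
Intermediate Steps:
r = 2 (r = 4 - 1*2 = 4 - 2 = 2)
V(d) = 4 (V(d) = 2**2 = 4)
P = 8213 (P = -2 + 8215 = 8213)
m = -625/691 (m = 4375*(-1/4837) = -625/691 ≈ -0.90449)
1/(sqrt(m + V(-38)) + P) = 1/(sqrt(-625/691 + 4) + 8213) = 1/(sqrt(2139/691) + 8213) = 1/(sqrt(1478049)/691 + 8213) = 1/(8213 + sqrt(1478049)/691)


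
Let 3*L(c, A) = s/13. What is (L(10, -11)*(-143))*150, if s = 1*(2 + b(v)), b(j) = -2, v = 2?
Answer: 0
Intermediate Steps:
s = 0 (s = 1*(2 - 2) = 1*0 = 0)
L(c, A) = 0 (L(c, A) = (0/13)/3 = (0*(1/13))/3 = (1/3)*0 = 0)
(L(10, -11)*(-143))*150 = (0*(-143))*150 = 0*150 = 0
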